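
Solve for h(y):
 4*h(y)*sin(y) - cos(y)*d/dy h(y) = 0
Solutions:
 h(y) = C1/cos(y)^4


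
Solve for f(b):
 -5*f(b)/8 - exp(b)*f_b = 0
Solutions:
 f(b) = C1*exp(5*exp(-b)/8)


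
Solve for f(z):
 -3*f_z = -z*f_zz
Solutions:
 f(z) = C1 + C2*z^4


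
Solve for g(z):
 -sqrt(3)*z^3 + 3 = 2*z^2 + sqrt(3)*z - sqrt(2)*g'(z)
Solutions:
 g(z) = C1 + sqrt(6)*z^4/8 + sqrt(2)*z^3/3 + sqrt(6)*z^2/4 - 3*sqrt(2)*z/2


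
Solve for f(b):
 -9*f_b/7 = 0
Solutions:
 f(b) = C1


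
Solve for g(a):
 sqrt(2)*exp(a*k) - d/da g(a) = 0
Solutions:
 g(a) = C1 + sqrt(2)*exp(a*k)/k


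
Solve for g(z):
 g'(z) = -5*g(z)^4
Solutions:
 g(z) = (-3^(2/3) - 3*3^(1/6)*I)*(1/(C1 + 5*z))^(1/3)/6
 g(z) = (-3^(2/3) + 3*3^(1/6)*I)*(1/(C1 + 5*z))^(1/3)/6
 g(z) = (1/(C1 + 15*z))^(1/3)


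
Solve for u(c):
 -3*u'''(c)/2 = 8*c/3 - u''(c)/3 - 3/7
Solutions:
 u(c) = C1 + C2*c + C3*exp(2*c/9) + 4*c^3/3 + 243*c^2/14


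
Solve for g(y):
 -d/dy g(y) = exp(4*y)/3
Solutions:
 g(y) = C1 - exp(4*y)/12


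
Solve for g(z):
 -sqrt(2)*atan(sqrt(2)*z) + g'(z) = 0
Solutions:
 g(z) = C1 + sqrt(2)*(z*atan(sqrt(2)*z) - sqrt(2)*log(2*z^2 + 1)/4)


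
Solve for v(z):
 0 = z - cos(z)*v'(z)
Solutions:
 v(z) = C1 + Integral(z/cos(z), z)


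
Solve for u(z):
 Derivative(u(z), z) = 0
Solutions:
 u(z) = C1


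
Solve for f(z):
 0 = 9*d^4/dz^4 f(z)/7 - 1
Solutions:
 f(z) = C1 + C2*z + C3*z^2 + C4*z^3 + 7*z^4/216


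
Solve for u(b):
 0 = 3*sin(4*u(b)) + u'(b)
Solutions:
 u(b) = -acos((-C1 - exp(24*b))/(C1 - exp(24*b)))/4 + pi/2
 u(b) = acos((-C1 - exp(24*b))/(C1 - exp(24*b)))/4


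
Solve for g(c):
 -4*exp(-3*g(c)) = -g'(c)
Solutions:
 g(c) = log(C1 + 12*c)/3
 g(c) = log((-3^(1/3) - 3^(5/6)*I)*(C1 + 4*c)^(1/3)/2)
 g(c) = log((-3^(1/3) + 3^(5/6)*I)*(C1 + 4*c)^(1/3)/2)


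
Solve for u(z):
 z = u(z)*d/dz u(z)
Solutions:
 u(z) = -sqrt(C1 + z^2)
 u(z) = sqrt(C1 + z^2)


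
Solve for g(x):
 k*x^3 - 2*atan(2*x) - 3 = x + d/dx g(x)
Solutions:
 g(x) = C1 + k*x^4/4 - x^2/2 - 2*x*atan(2*x) - 3*x + log(4*x^2 + 1)/2


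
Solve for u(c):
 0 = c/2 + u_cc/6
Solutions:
 u(c) = C1 + C2*c - c^3/2


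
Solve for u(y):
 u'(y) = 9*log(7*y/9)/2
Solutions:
 u(y) = C1 + 9*y*log(y)/2 - 9*y*log(3) - 9*y/2 + 9*y*log(7)/2


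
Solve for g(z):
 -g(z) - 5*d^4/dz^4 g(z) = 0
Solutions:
 g(z) = (C1*sin(sqrt(2)*5^(3/4)*z/10) + C2*cos(sqrt(2)*5^(3/4)*z/10))*exp(-sqrt(2)*5^(3/4)*z/10) + (C3*sin(sqrt(2)*5^(3/4)*z/10) + C4*cos(sqrt(2)*5^(3/4)*z/10))*exp(sqrt(2)*5^(3/4)*z/10)


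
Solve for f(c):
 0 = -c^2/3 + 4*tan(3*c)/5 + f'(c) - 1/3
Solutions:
 f(c) = C1 + c^3/9 + c/3 + 4*log(cos(3*c))/15


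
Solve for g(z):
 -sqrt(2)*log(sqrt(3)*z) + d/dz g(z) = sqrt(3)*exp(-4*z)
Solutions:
 g(z) = C1 + sqrt(2)*z*log(z) + sqrt(2)*z*(-1 + log(3)/2) - sqrt(3)*exp(-4*z)/4


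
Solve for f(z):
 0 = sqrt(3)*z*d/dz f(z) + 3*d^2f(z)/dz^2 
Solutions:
 f(z) = C1 + C2*erf(sqrt(2)*3^(3/4)*z/6)


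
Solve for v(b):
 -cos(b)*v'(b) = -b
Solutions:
 v(b) = C1 + Integral(b/cos(b), b)


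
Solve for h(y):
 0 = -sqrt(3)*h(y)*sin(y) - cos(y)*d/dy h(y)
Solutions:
 h(y) = C1*cos(y)^(sqrt(3))


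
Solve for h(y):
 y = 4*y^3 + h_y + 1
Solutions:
 h(y) = C1 - y^4 + y^2/2 - y


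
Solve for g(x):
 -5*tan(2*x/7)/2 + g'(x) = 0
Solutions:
 g(x) = C1 - 35*log(cos(2*x/7))/4


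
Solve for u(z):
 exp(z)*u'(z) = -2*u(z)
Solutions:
 u(z) = C1*exp(2*exp(-z))


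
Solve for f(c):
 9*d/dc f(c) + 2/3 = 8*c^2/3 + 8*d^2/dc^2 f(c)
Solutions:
 f(c) = C1 + C2*exp(9*c/8) + 8*c^3/81 + 64*c^2/243 + 862*c/2187


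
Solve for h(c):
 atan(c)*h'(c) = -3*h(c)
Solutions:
 h(c) = C1*exp(-3*Integral(1/atan(c), c))


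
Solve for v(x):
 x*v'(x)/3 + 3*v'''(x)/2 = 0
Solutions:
 v(x) = C1 + Integral(C2*airyai(-6^(1/3)*x/3) + C3*airybi(-6^(1/3)*x/3), x)


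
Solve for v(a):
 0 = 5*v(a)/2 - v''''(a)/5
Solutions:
 v(a) = C1*exp(-2^(3/4)*sqrt(5)*a/2) + C2*exp(2^(3/4)*sqrt(5)*a/2) + C3*sin(2^(3/4)*sqrt(5)*a/2) + C4*cos(2^(3/4)*sqrt(5)*a/2)


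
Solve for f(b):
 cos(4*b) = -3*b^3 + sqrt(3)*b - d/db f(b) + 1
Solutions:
 f(b) = C1 - 3*b^4/4 + sqrt(3)*b^2/2 + b - sin(4*b)/4


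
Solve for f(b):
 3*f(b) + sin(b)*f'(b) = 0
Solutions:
 f(b) = C1*(cos(b) + 1)^(3/2)/(cos(b) - 1)^(3/2)


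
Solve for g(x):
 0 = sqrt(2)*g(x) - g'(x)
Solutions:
 g(x) = C1*exp(sqrt(2)*x)


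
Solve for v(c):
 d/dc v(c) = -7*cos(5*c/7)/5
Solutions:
 v(c) = C1 - 49*sin(5*c/7)/25


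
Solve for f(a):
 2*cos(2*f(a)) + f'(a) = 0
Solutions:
 f(a) = -asin((C1 + exp(8*a))/(C1 - exp(8*a)))/2 + pi/2
 f(a) = asin((C1 + exp(8*a))/(C1 - exp(8*a)))/2


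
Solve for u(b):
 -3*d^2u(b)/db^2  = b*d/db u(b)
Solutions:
 u(b) = C1 + C2*erf(sqrt(6)*b/6)


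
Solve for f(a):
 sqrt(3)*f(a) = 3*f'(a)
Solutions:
 f(a) = C1*exp(sqrt(3)*a/3)


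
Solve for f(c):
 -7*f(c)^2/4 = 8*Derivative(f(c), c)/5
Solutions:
 f(c) = 32/(C1 + 35*c)


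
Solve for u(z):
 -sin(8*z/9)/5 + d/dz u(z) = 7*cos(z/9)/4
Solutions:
 u(z) = C1 + 63*sin(z/9)/4 - 9*cos(8*z/9)/40


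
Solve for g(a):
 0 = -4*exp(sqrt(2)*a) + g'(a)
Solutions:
 g(a) = C1 + 2*sqrt(2)*exp(sqrt(2)*a)


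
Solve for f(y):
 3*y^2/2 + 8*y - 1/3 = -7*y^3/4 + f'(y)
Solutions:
 f(y) = C1 + 7*y^4/16 + y^3/2 + 4*y^2 - y/3


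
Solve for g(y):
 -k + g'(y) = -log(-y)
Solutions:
 g(y) = C1 + y*(k + 1) - y*log(-y)


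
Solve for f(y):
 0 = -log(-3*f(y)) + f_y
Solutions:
 -Integral(1/(log(-_y) + log(3)), (_y, f(y))) = C1 - y


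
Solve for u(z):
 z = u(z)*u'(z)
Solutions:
 u(z) = -sqrt(C1 + z^2)
 u(z) = sqrt(C1 + z^2)


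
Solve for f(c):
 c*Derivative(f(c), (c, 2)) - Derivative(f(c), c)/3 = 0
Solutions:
 f(c) = C1 + C2*c^(4/3)


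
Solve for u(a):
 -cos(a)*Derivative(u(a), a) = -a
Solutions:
 u(a) = C1 + Integral(a/cos(a), a)


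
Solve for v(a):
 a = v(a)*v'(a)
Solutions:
 v(a) = -sqrt(C1 + a^2)
 v(a) = sqrt(C1 + a^2)


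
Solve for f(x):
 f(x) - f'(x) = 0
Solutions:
 f(x) = C1*exp(x)


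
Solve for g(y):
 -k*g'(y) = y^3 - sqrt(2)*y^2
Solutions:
 g(y) = C1 - y^4/(4*k) + sqrt(2)*y^3/(3*k)


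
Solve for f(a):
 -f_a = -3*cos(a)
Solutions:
 f(a) = C1 + 3*sin(a)


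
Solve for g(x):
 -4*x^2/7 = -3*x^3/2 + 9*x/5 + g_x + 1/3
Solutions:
 g(x) = C1 + 3*x^4/8 - 4*x^3/21 - 9*x^2/10 - x/3


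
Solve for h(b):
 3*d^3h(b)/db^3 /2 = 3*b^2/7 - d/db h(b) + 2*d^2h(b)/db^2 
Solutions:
 h(b) = C1 + b^3/7 + 6*b^2/7 + 15*b/7 + (C2*sin(sqrt(2)*b/3) + C3*cos(sqrt(2)*b/3))*exp(2*b/3)


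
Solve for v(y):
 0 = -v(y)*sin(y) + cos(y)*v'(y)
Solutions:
 v(y) = C1/cos(y)


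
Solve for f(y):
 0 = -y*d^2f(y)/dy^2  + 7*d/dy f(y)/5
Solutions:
 f(y) = C1 + C2*y^(12/5)


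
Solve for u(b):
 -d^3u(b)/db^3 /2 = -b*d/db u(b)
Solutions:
 u(b) = C1 + Integral(C2*airyai(2^(1/3)*b) + C3*airybi(2^(1/3)*b), b)


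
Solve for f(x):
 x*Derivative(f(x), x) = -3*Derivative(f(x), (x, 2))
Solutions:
 f(x) = C1 + C2*erf(sqrt(6)*x/6)


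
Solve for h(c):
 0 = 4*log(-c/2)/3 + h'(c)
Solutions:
 h(c) = C1 - 4*c*log(-c)/3 + 4*c*(log(2) + 1)/3


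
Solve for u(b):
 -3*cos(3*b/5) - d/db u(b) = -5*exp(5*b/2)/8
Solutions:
 u(b) = C1 + exp(5*b/2)/4 - 5*sin(3*b/5)


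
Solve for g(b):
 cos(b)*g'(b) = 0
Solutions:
 g(b) = C1


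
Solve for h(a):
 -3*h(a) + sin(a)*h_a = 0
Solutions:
 h(a) = C1*(cos(a) - 1)^(3/2)/(cos(a) + 1)^(3/2)


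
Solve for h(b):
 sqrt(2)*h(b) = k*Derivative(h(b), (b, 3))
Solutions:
 h(b) = C1*exp(2^(1/6)*b*(1/k)^(1/3)) + C2*exp(2^(1/6)*b*(-1 + sqrt(3)*I)*(1/k)^(1/3)/2) + C3*exp(-2^(1/6)*b*(1 + sqrt(3)*I)*(1/k)^(1/3)/2)


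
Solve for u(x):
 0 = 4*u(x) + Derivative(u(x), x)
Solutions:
 u(x) = C1*exp(-4*x)


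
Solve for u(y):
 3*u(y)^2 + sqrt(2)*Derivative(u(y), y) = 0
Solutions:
 u(y) = 2/(C1 + 3*sqrt(2)*y)


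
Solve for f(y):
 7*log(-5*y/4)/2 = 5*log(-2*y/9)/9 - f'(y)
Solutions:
 f(y) = C1 - 53*y*log(-y)/18 + y*(-63*log(5) - 20*log(3) + 53 + 136*log(2))/18


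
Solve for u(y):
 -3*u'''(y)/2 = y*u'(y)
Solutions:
 u(y) = C1 + Integral(C2*airyai(-2^(1/3)*3^(2/3)*y/3) + C3*airybi(-2^(1/3)*3^(2/3)*y/3), y)


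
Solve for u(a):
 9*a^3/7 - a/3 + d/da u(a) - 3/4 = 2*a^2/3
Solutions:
 u(a) = C1 - 9*a^4/28 + 2*a^3/9 + a^2/6 + 3*a/4


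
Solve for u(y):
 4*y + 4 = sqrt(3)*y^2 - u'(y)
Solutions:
 u(y) = C1 + sqrt(3)*y^3/3 - 2*y^2 - 4*y


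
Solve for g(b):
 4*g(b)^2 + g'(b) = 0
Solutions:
 g(b) = 1/(C1 + 4*b)


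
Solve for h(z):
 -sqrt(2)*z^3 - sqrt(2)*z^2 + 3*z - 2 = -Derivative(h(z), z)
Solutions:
 h(z) = C1 + sqrt(2)*z^4/4 + sqrt(2)*z^3/3 - 3*z^2/2 + 2*z


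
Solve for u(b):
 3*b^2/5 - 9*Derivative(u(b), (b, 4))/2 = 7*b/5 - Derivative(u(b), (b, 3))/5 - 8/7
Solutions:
 u(b) = C1 + C2*b + C3*b^2 + C4*exp(2*b/45) - b^5/20 - 16*b^4/3 - 10100*b^3/21


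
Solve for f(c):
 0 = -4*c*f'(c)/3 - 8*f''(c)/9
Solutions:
 f(c) = C1 + C2*erf(sqrt(3)*c/2)


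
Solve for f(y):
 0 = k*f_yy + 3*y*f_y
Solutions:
 f(y) = C1 + C2*sqrt(k)*erf(sqrt(6)*y*sqrt(1/k)/2)


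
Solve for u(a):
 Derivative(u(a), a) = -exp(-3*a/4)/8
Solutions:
 u(a) = C1 + exp(-3*a/4)/6


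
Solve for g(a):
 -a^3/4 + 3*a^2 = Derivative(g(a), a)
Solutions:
 g(a) = C1 - a^4/16 + a^3


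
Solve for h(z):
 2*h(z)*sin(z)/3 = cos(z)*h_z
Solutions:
 h(z) = C1/cos(z)^(2/3)


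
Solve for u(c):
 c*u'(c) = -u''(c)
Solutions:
 u(c) = C1 + C2*erf(sqrt(2)*c/2)


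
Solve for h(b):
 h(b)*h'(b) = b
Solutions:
 h(b) = -sqrt(C1 + b^2)
 h(b) = sqrt(C1 + b^2)


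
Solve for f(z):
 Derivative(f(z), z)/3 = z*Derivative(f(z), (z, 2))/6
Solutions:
 f(z) = C1 + C2*z^3


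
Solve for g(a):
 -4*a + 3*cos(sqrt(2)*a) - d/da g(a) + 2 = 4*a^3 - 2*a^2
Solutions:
 g(a) = C1 - a^4 + 2*a^3/3 - 2*a^2 + 2*a + 3*sqrt(2)*sin(sqrt(2)*a)/2


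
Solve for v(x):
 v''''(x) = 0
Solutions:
 v(x) = C1 + C2*x + C3*x^2 + C4*x^3


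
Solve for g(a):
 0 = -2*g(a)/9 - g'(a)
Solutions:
 g(a) = C1*exp(-2*a/9)


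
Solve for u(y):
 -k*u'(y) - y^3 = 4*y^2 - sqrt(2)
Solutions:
 u(y) = C1 - y^4/(4*k) - 4*y^3/(3*k) + sqrt(2)*y/k


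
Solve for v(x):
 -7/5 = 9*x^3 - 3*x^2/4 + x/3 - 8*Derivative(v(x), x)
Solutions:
 v(x) = C1 + 9*x^4/32 - x^3/32 + x^2/48 + 7*x/40


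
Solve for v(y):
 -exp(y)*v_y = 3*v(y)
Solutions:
 v(y) = C1*exp(3*exp(-y))


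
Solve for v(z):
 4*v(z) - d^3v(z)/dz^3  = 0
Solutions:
 v(z) = C3*exp(2^(2/3)*z) + (C1*sin(2^(2/3)*sqrt(3)*z/2) + C2*cos(2^(2/3)*sqrt(3)*z/2))*exp(-2^(2/3)*z/2)


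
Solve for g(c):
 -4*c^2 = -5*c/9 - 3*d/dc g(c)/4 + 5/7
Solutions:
 g(c) = C1 + 16*c^3/9 - 10*c^2/27 + 20*c/21


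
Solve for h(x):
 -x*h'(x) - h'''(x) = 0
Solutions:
 h(x) = C1 + Integral(C2*airyai(-x) + C3*airybi(-x), x)


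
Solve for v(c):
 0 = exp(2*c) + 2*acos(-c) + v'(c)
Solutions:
 v(c) = C1 - 2*c*acos(-c) - 2*sqrt(1 - c^2) - exp(2*c)/2


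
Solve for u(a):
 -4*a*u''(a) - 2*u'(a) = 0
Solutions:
 u(a) = C1 + C2*sqrt(a)


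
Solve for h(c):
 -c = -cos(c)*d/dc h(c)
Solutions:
 h(c) = C1 + Integral(c/cos(c), c)


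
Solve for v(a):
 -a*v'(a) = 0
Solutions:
 v(a) = C1


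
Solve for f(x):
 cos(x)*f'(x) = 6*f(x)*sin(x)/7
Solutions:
 f(x) = C1/cos(x)^(6/7)


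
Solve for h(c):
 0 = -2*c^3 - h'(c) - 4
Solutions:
 h(c) = C1 - c^4/2 - 4*c


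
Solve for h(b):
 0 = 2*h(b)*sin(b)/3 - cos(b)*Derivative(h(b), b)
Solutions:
 h(b) = C1/cos(b)^(2/3)


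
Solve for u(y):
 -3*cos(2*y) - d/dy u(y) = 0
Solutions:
 u(y) = C1 - 3*sin(2*y)/2


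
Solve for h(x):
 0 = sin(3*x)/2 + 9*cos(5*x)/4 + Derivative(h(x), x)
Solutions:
 h(x) = C1 - 9*sin(5*x)/20 + cos(3*x)/6


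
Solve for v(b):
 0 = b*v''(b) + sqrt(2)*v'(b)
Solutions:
 v(b) = C1 + C2*b^(1 - sqrt(2))


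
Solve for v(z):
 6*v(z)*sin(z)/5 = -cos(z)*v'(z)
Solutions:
 v(z) = C1*cos(z)^(6/5)


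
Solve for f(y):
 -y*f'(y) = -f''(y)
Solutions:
 f(y) = C1 + C2*erfi(sqrt(2)*y/2)


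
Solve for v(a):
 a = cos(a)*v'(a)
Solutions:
 v(a) = C1 + Integral(a/cos(a), a)


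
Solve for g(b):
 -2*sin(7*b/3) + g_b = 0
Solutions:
 g(b) = C1 - 6*cos(7*b/3)/7


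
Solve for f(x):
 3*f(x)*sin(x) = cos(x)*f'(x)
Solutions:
 f(x) = C1/cos(x)^3


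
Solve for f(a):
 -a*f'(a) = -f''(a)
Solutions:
 f(a) = C1 + C2*erfi(sqrt(2)*a/2)


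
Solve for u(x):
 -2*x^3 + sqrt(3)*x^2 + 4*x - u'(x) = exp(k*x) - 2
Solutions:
 u(x) = C1 - x^4/2 + sqrt(3)*x^3/3 + 2*x^2 + 2*x - exp(k*x)/k


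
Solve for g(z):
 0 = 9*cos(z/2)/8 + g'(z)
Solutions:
 g(z) = C1 - 9*sin(z/2)/4


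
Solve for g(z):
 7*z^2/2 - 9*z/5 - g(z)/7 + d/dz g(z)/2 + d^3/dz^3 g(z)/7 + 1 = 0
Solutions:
 g(z) = C1*exp(6^(1/3)*z*(-(18 + sqrt(2382))^(1/3) + 7*6^(1/3)/(18 + sqrt(2382))^(1/3))/12)*sin(2^(1/3)*3^(1/6)*z*(21*2^(1/3)/(18 + sqrt(2382))^(1/3) + 3^(2/3)*(18 + sqrt(2382))^(1/3))/12) + C2*exp(6^(1/3)*z*(-(18 + sqrt(2382))^(1/3) + 7*6^(1/3)/(18 + sqrt(2382))^(1/3))/12)*cos(2^(1/3)*3^(1/6)*z*(21*2^(1/3)/(18 + sqrt(2382))^(1/3) + 3^(2/3)*(18 + sqrt(2382))^(1/3))/12) + C3*exp(-6^(1/3)*z*(-(18 + sqrt(2382))^(1/3) + 7*6^(1/3)/(18 + sqrt(2382))^(1/3))/6) + 49*z^2/2 + 1589*z/10 + 11263/20


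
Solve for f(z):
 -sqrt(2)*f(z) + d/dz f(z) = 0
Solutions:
 f(z) = C1*exp(sqrt(2)*z)


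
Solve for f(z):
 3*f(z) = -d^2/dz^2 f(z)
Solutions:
 f(z) = C1*sin(sqrt(3)*z) + C2*cos(sqrt(3)*z)


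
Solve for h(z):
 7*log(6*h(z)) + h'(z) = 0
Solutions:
 Integral(1/(log(_y) + log(6)), (_y, h(z)))/7 = C1 - z


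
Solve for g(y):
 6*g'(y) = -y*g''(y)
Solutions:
 g(y) = C1 + C2/y^5


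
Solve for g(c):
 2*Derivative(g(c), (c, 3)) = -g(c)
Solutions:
 g(c) = C3*exp(-2^(2/3)*c/2) + (C1*sin(2^(2/3)*sqrt(3)*c/4) + C2*cos(2^(2/3)*sqrt(3)*c/4))*exp(2^(2/3)*c/4)


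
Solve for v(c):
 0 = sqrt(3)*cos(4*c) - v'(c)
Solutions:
 v(c) = C1 + sqrt(3)*sin(4*c)/4


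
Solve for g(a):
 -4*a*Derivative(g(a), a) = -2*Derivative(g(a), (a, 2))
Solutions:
 g(a) = C1 + C2*erfi(a)


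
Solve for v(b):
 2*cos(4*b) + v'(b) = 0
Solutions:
 v(b) = C1 - sin(4*b)/2


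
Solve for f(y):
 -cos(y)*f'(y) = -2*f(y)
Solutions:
 f(y) = C1*(sin(y) + 1)/(sin(y) - 1)


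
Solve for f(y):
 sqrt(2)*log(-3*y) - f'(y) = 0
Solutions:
 f(y) = C1 + sqrt(2)*y*log(-y) + sqrt(2)*y*(-1 + log(3))


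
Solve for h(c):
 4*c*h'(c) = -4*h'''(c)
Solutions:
 h(c) = C1 + Integral(C2*airyai(-c) + C3*airybi(-c), c)


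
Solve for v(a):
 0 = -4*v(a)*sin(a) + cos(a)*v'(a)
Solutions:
 v(a) = C1/cos(a)^4


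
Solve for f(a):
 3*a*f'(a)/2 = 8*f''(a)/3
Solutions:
 f(a) = C1 + C2*erfi(3*sqrt(2)*a/8)


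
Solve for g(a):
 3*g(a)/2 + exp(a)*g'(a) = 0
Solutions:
 g(a) = C1*exp(3*exp(-a)/2)


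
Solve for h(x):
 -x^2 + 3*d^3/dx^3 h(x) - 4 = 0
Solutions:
 h(x) = C1 + C2*x + C3*x^2 + x^5/180 + 2*x^3/9


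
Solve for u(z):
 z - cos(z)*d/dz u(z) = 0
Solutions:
 u(z) = C1 + Integral(z/cos(z), z)


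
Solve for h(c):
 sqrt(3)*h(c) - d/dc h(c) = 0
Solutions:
 h(c) = C1*exp(sqrt(3)*c)


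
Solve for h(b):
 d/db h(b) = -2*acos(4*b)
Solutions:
 h(b) = C1 - 2*b*acos(4*b) + sqrt(1 - 16*b^2)/2


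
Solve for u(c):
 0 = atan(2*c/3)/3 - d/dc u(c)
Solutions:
 u(c) = C1 + c*atan(2*c/3)/3 - log(4*c^2 + 9)/4


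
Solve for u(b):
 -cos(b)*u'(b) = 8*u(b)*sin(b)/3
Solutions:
 u(b) = C1*cos(b)^(8/3)


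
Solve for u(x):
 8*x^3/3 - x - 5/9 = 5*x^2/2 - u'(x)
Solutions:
 u(x) = C1 - 2*x^4/3 + 5*x^3/6 + x^2/2 + 5*x/9


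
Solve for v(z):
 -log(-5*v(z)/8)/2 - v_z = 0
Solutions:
 2*Integral(1/(log(-_y) - 3*log(2) + log(5)), (_y, v(z))) = C1 - z


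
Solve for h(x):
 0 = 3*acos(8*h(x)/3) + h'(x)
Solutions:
 Integral(1/acos(8*_y/3), (_y, h(x))) = C1 - 3*x


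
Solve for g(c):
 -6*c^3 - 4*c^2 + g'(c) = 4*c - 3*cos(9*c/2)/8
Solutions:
 g(c) = C1 + 3*c^4/2 + 4*c^3/3 + 2*c^2 - sin(9*c/2)/12


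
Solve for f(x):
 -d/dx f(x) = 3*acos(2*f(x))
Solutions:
 Integral(1/acos(2*_y), (_y, f(x))) = C1 - 3*x


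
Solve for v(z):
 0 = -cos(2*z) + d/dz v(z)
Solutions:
 v(z) = C1 + sin(2*z)/2


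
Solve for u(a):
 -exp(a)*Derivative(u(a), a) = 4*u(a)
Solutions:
 u(a) = C1*exp(4*exp(-a))


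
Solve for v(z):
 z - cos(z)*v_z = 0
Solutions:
 v(z) = C1 + Integral(z/cos(z), z)


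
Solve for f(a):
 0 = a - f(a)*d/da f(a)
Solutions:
 f(a) = -sqrt(C1 + a^2)
 f(a) = sqrt(C1 + a^2)


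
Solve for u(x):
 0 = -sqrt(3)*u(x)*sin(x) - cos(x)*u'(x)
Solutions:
 u(x) = C1*cos(x)^(sqrt(3))


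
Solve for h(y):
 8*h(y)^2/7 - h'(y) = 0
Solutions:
 h(y) = -7/(C1 + 8*y)


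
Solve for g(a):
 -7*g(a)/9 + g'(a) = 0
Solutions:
 g(a) = C1*exp(7*a/9)


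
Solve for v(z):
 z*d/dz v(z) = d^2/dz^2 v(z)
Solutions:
 v(z) = C1 + C2*erfi(sqrt(2)*z/2)


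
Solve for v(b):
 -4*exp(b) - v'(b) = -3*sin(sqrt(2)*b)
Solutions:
 v(b) = C1 - 4*exp(b) - 3*sqrt(2)*cos(sqrt(2)*b)/2


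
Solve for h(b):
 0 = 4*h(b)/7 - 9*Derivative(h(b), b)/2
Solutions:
 h(b) = C1*exp(8*b/63)


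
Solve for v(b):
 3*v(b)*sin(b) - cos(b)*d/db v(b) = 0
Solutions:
 v(b) = C1/cos(b)^3


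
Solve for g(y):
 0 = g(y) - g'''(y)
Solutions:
 g(y) = C3*exp(y) + (C1*sin(sqrt(3)*y/2) + C2*cos(sqrt(3)*y/2))*exp(-y/2)


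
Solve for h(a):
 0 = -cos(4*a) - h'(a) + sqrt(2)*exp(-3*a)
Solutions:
 h(a) = C1 - sin(4*a)/4 - sqrt(2)*exp(-3*a)/3


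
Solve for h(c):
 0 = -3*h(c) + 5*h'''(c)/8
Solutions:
 h(c) = C3*exp(2*3^(1/3)*5^(2/3)*c/5) + (C1*sin(3^(5/6)*5^(2/3)*c/5) + C2*cos(3^(5/6)*5^(2/3)*c/5))*exp(-3^(1/3)*5^(2/3)*c/5)


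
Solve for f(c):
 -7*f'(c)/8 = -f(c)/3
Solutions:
 f(c) = C1*exp(8*c/21)


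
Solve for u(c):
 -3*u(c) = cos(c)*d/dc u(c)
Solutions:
 u(c) = C1*(sin(c) - 1)^(3/2)/(sin(c) + 1)^(3/2)


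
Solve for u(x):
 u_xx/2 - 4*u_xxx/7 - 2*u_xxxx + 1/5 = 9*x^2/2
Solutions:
 u(x) = C1 + C2*x + C3*exp(x*(-2 + sqrt(53))/14) + C4*exp(-x*(2 + sqrt(53))/14) + 3*x^4/4 + 24*x^3/7 + 11651*x^2/245


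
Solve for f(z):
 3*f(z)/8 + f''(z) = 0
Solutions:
 f(z) = C1*sin(sqrt(6)*z/4) + C2*cos(sqrt(6)*z/4)


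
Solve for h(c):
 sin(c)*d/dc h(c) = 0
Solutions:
 h(c) = C1


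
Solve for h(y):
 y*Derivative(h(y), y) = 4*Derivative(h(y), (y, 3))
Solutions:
 h(y) = C1 + Integral(C2*airyai(2^(1/3)*y/2) + C3*airybi(2^(1/3)*y/2), y)


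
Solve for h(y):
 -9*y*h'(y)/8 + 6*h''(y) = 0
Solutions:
 h(y) = C1 + C2*erfi(sqrt(6)*y/8)


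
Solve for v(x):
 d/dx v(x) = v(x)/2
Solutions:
 v(x) = C1*exp(x/2)


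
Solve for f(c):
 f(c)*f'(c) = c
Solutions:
 f(c) = -sqrt(C1 + c^2)
 f(c) = sqrt(C1 + c^2)


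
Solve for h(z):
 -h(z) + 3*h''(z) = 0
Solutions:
 h(z) = C1*exp(-sqrt(3)*z/3) + C2*exp(sqrt(3)*z/3)


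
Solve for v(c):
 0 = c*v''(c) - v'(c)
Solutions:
 v(c) = C1 + C2*c^2


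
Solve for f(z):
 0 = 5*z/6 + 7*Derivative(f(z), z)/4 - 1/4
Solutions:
 f(z) = C1 - 5*z^2/21 + z/7


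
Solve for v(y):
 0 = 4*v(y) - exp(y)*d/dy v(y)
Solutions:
 v(y) = C1*exp(-4*exp(-y))


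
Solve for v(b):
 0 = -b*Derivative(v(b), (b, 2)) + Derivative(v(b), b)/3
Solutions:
 v(b) = C1 + C2*b^(4/3)


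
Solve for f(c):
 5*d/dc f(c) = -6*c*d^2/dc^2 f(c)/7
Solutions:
 f(c) = C1 + C2/c^(29/6)


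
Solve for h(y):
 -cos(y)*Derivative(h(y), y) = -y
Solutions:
 h(y) = C1 + Integral(y/cos(y), y)


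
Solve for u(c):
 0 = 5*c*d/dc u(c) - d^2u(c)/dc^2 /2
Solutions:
 u(c) = C1 + C2*erfi(sqrt(5)*c)


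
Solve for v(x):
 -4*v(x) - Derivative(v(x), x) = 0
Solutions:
 v(x) = C1*exp(-4*x)


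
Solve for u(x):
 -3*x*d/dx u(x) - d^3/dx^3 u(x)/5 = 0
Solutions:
 u(x) = C1 + Integral(C2*airyai(-15^(1/3)*x) + C3*airybi(-15^(1/3)*x), x)


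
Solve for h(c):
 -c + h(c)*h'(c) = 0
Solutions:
 h(c) = -sqrt(C1 + c^2)
 h(c) = sqrt(C1 + c^2)


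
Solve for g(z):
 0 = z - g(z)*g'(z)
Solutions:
 g(z) = -sqrt(C1 + z^2)
 g(z) = sqrt(C1 + z^2)


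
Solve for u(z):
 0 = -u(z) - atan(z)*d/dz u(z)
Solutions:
 u(z) = C1*exp(-Integral(1/atan(z), z))


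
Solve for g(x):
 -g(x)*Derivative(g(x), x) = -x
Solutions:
 g(x) = -sqrt(C1 + x^2)
 g(x) = sqrt(C1 + x^2)


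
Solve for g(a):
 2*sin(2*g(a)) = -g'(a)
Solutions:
 g(a) = pi - acos((-C1 - exp(8*a))/(C1 - exp(8*a)))/2
 g(a) = acos((-C1 - exp(8*a))/(C1 - exp(8*a)))/2


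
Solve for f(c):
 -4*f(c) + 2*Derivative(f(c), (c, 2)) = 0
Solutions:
 f(c) = C1*exp(-sqrt(2)*c) + C2*exp(sqrt(2)*c)


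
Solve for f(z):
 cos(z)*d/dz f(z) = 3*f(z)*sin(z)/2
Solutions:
 f(z) = C1/cos(z)^(3/2)


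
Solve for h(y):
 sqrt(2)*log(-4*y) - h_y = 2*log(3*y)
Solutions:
 h(y) = C1 - y*(2 - sqrt(2))*log(y) + y*(-2*log(3) - sqrt(2) + 2*sqrt(2)*log(2) + 2 + sqrt(2)*I*pi)


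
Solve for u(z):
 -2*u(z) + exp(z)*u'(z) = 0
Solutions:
 u(z) = C1*exp(-2*exp(-z))


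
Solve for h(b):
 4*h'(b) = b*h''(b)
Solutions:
 h(b) = C1 + C2*b^5


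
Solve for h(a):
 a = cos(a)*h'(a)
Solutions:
 h(a) = C1 + Integral(a/cos(a), a)


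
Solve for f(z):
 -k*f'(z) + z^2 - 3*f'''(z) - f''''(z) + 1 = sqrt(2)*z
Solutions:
 f(z) = C1 + C2*exp(-z*((k/2 + sqrt((k + 2)^2 - 4)/2 + 1)^(1/3) + 1 + (k/2 + sqrt((k + 2)^2 - 4)/2 + 1)^(-1/3))) + C3*exp(z*((k/2 + sqrt((k + 2)^2 - 4)/2 + 1)^(1/3)/2 - sqrt(3)*I*(k/2 + sqrt((k + 2)^2 - 4)/2 + 1)^(1/3)/2 - 1 - 2/((-1 + sqrt(3)*I)*(k/2 + sqrt((k + 2)^2 - 4)/2 + 1)^(1/3)))) + C4*exp(z*((k/2 + sqrt((k + 2)^2 - 4)/2 + 1)^(1/3)/2 + sqrt(3)*I*(k/2 + sqrt((k + 2)^2 - 4)/2 + 1)^(1/3)/2 - 1 + 2/((1 + sqrt(3)*I)*(k/2 + sqrt((k + 2)^2 - 4)/2 + 1)^(1/3)))) + z^3/(3*k) - sqrt(2)*z^2/(2*k) + z/k - 6*z/k^2


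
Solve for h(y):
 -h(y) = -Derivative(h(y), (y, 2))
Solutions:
 h(y) = C1*exp(-y) + C2*exp(y)


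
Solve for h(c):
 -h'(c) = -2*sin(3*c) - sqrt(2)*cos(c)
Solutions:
 h(c) = C1 + sqrt(2)*sin(c) - 2*cos(3*c)/3


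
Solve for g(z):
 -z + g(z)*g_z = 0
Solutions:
 g(z) = -sqrt(C1 + z^2)
 g(z) = sqrt(C1 + z^2)


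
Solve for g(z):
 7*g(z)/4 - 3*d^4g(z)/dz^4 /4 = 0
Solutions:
 g(z) = C1*exp(-3^(3/4)*7^(1/4)*z/3) + C2*exp(3^(3/4)*7^(1/4)*z/3) + C3*sin(3^(3/4)*7^(1/4)*z/3) + C4*cos(3^(3/4)*7^(1/4)*z/3)


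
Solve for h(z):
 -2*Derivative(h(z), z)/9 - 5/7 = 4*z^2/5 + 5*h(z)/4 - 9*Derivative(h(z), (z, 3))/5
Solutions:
 h(z) = C1*exp(-15^(1/3)*z*(8*15^(1/3)/(sqrt(13278345) + 3645)^(1/3) + (sqrt(13278345) + 3645)^(1/3))/108)*sin(3^(1/6)*5^(1/3)*z*(-3^(2/3)*(sqrt(13278345) + 3645)^(1/3) + 24*5^(1/3)/(sqrt(13278345) + 3645)^(1/3))/108) + C2*exp(-15^(1/3)*z*(8*15^(1/3)/(sqrt(13278345) + 3645)^(1/3) + (sqrt(13278345) + 3645)^(1/3))/108)*cos(3^(1/6)*5^(1/3)*z*(-3^(2/3)*(sqrt(13278345) + 3645)^(1/3) + 24*5^(1/3)/(sqrt(13278345) + 3645)^(1/3))/108) + C3*exp(15^(1/3)*z*(8*15^(1/3)/(sqrt(13278345) + 3645)^(1/3) + (sqrt(13278345) + 3645)^(1/3))/54) - 16*z^2/25 + 256*z/1125 - 216836/354375


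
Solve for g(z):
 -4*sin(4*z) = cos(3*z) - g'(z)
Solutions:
 g(z) = C1 + sin(3*z)/3 - cos(4*z)


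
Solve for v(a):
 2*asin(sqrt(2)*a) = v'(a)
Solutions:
 v(a) = C1 + 2*a*asin(sqrt(2)*a) + sqrt(2)*sqrt(1 - 2*a^2)


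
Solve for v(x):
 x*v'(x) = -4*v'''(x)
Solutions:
 v(x) = C1 + Integral(C2*airyai(-2^(1/3)*x/2) + C3*airybi(-2^(1/3)*x/2), x)


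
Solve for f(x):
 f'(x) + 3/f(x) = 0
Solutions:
 f(x) = -sqrt(C1 - 6*x)
 f(x) = sqrt(C1 - 6*x)


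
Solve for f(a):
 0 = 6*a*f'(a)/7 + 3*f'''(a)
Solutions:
 f(a) = C1 + Integral(C2*airyai(-2^(1/3)*7^(2/3)*a/7) + C3*airybi(-2^(1/3)*7^(2/3)*a/7), a)


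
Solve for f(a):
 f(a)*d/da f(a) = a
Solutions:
 f(a) = -sqrt(C1 + a^2)
 f(a) = sqrt(C1 + a^2)


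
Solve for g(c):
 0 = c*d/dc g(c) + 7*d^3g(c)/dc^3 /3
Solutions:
 g(c) = C1 + Integral(C2*airyai(-3^(1/3)*7^(2/3)*c/7) + C3*airybi(-3^(1/3)*7^(2/3)*c/7), c)


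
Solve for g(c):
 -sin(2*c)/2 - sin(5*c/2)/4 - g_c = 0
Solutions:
 g(c) = C1 + cos(2*c)/4 + cos(5*c/2)/10


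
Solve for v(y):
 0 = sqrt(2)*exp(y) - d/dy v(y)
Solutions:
 v(y) = C1 + sqrt(2)*exp(y)


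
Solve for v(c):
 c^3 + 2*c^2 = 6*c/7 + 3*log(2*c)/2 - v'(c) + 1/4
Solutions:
 v(c) = C1 - c^4/4 - 2*c^3/3 + 3*c^2/7 + 3*c*log(c)/2 - 5*c/4 + 3*c*log(2)/2


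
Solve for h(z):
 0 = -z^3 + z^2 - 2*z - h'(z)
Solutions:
 h(z) = C1 - z^4/4 + z^3/3 - z^2


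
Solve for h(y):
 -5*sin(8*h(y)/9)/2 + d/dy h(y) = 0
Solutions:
 -5*y/2 + 9*log(cos(8*h(y)/9) - 1)/16 - 9*log(cos(8*h(y)/9) + 1)/16 = C1


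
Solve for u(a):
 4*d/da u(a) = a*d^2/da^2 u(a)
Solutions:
 u(a) = C1 + C2*a^5


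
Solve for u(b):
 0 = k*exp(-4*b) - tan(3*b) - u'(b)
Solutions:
 u(b) = C1 - k*exp(-4*b)/4 - log(tan(3*b)^2 + 1)/6


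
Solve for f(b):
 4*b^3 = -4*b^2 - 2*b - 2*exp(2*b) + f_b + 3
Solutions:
 f(b) = C1 + b^4 + 4*b^3/3 + b^2 - 3*b + exp(2*b)


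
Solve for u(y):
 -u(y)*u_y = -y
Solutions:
 u(y) = -sqrt(C1 + y^2)
 u(y) = sqrt(C1 + y^2)


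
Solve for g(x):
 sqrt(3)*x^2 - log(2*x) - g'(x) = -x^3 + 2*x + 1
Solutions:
 g(x) = C1 + x^4/4 + sqrt(3)*x^3/3 - x^2 - x*log(x) - x*log(2)


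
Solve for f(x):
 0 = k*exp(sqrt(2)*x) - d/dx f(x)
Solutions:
 f(x) = C1 + sqrt(2)*k*exp(sqrt(2)*x)/2


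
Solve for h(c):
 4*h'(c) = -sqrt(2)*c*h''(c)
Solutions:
 h(c) = C1 + C2*c^(1 - 2*sqrt(2))


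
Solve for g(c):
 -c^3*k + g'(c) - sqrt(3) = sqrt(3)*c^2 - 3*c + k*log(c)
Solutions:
 g(c) = C1 + c^4*k/4 + sqrt(3)*c^3/3 - 3*c^2/2 + c*k*log(c) - c*k + sqrt(3)*c


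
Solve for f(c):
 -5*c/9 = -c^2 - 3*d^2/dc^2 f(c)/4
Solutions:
 f(c) = C1 + C2*c - c^4/9 + 10*c^3/81


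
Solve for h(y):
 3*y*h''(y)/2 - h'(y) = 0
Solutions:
 h(y) = C1 + C2*y^(5/3)


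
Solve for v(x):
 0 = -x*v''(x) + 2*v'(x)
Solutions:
 v(x) = C1 + C2*x^3


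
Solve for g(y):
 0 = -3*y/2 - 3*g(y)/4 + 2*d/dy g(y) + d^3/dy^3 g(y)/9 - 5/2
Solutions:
 g(y) = C1*exp(3^(1/3)*y*(-(9 + 7*sqrt(33))^(1/3)/4 + 2*3^(1/3)/(9 + 7*sqrt(33))^(1/3)))*sin(3^(1/6)*y*(6/(9 + 7*sqrt(33))^(1/3) + 3^(2/3)*(9 + 7*sqrt(33))^(1/3)/4)) + C2*exp(3^(1/3)*y*(-(9 + 7*sqrt(33))^(1/3)/4 + 2*3^(1/3)/(9 + 7*sqrt(33))^(1/3)))*cos(3^(1/6)*y*(6/(9 + 7*sqrt(33))^(1/3) + 3^(2/3)*(9 + 7*sqrt(33))^(1/3)/4)) + C3*exp(3^(1/3)*y*(-4*3^(1/3)/(9 + 7*sqrt(33))^(1/3) + (9 + 7*sqrt(33))^(1/3)/2)) - 2*y - 26/3


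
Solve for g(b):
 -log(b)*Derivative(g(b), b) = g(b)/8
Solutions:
 g(b) = C1*exp(-li(b)/8)


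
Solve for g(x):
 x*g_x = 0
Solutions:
 g(x) = C1


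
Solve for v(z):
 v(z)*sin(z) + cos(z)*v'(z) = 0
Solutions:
 v(z) = C1*cos(z)


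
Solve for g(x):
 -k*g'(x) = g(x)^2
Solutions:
 g(x) = k/(C1*k + x)


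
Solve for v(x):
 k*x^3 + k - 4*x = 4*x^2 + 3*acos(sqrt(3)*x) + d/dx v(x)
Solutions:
 v(x) = C1 + k*x^4/4 + k*x - 4*x^3/3 - 2*x^2 - 3*x*acos(sqrt(3)*x) + sqrt(3)*sqrt(1 - 3*x^2)


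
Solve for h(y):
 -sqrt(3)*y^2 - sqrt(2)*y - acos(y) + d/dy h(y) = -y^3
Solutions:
 h(y) = C1 - y^4/4 + sqrt(3)*y^3/3 + sqrt(2)*y^2/2 + y*acos(y) - sqrt(1 - y^2)


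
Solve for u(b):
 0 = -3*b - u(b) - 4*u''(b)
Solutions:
 u(b) = C1*sin(b/2) + C2*cos(b/2) - 3*b


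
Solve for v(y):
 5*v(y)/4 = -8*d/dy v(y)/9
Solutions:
 v(y) = C1*exp(-45*y/32)


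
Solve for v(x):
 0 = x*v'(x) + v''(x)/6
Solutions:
 v(x) = C1 + C2*erf(sqrt(3)*x)


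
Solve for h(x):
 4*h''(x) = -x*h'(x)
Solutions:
 h(x) = C1 + C2*erf(sqrt(2)*x/4)


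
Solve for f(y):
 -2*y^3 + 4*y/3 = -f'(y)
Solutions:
 f(y) = C1 + y^4/2 - 2*y^2/3


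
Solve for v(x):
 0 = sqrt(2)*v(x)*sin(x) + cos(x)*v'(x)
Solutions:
 v(x) = C1*cos(x)^(sqrt(2))


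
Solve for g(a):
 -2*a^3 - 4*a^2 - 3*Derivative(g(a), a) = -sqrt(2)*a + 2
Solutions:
 g(a) = C1 - a^4/6 - 4*a^3/9 + sqrt(2)*a^2/6 - 2*a/3


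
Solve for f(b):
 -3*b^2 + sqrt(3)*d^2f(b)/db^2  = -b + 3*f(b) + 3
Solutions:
 f(b) = C1*exp(-3^(1/4)*b) + C2*exp(3^(1/4)*b) - b^2 + b/3 - 2*sqrt(3)/3 - 1


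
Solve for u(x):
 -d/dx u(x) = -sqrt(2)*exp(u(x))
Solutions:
 u(x) = log(-1/(C1 + sqrt(2)*x))


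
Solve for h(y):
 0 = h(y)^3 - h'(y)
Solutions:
 h(y) = -sqrt(2)*sqrt(-1/(C1 + y))/2
 h(y) = sqrt(2)*sqrt(-1/(C1 + y))/2


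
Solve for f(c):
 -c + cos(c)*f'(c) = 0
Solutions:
 f(c) = C1 + Integral(c/cos(c), c)


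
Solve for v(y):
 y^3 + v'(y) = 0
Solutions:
 v(y) = C1 - y^4/4


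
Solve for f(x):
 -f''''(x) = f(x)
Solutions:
 f(x) = (C1*sin(sqrt(2)*x/2) + C2*cos(sqrt(2)*x/2))*exp(-sqrt(2)*x/2) + (C3*sin(sqrt(2)*x/2) + C4*cos(sqrt(2)*x/2))*exp(sqrt(2)*x/2)


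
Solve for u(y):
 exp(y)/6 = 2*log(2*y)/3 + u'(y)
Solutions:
 u(y) = C1 - 2*y*log(y)/3 + 2*y*(1 - log(2))/3 + exp(y)/6


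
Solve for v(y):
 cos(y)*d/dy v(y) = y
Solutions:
 v(y) = C1 + Integral(y/cos(y), y)


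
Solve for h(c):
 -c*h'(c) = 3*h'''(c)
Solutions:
 h(c) = C1 + Integral(C2*airyai(-3^(2/3)*c/3) + C3*airybi(-3^(2/3)*c/3), c)


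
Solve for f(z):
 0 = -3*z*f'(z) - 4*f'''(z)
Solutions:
 f(z) = C1 + Integral(C2*airyai(-6^(1/3)*z/2) + C3*airybi(-6^(1/3)*z/2), z)


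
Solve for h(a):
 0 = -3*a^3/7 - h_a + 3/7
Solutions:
 h(a) = C1 - 3*a^4/28 + 3*a/7


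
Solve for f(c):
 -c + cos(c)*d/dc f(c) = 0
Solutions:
 f(c) = C1 + Integral(c/cos(c), c)


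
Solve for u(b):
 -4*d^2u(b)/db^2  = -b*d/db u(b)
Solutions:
 u(b) = C1 + C2*erfi(sqrt(2)*b/4)


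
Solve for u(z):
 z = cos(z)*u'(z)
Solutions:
 u(z) = C1 + Integral(z/cos(z), z)


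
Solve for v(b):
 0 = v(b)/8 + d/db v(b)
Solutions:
 v(b) = C1*exp(-b/8)


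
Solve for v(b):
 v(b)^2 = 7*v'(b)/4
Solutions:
 v(b) = -7/(C1 + 4*b)


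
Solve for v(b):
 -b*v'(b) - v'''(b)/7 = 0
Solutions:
 v(b) = C1 + Integral(C2*airyai(-7^(1/3)*b) + C3*airybi(-7^(1/3)*b), b)


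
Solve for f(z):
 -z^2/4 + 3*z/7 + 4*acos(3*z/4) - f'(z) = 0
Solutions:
 f(z) = C1 - z^3/12 + 3*z^2/14 + 4*z*acos(3*z/4) - 4*sqrt(16 - 9*z^2)/3


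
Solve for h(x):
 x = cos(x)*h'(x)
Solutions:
 h(x) = C1 + Integral(x/cos(x), x)


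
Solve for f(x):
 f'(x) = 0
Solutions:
 f(x) = C1


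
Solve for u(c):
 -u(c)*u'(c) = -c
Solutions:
 u(c) = -sqrt(C1 + c^2)
 u(c) = sqrt(C1 + c^2)


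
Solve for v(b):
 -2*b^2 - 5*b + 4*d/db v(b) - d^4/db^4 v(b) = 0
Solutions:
 v(b) = C1 + C4*exp(2^(2/3)*b) + b^3/6 + 5*b^2/8 + (C2*sin(2^(2/3)*sqrt(3)*b/2) + C3*cos(2^(2/3)*sqrt(3)*b/2))*exp(-2^(2/3)*b/2)


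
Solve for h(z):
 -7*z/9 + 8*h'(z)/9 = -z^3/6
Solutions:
 h(z) = C1 - 3*z^4/64 + 7*z^2/16


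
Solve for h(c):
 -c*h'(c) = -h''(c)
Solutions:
 h(c) = C1 + C2*erfi(sqrt(2)*c/2)


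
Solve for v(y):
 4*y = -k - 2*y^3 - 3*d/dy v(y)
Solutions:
 v(y) = C1 - k*y/3 - y^4/6 - 2*y^2/3


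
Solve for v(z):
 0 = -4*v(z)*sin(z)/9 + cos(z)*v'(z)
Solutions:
 v(z) = C1/cos(z)^(4/9)


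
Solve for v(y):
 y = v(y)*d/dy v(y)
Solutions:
 v(y) = -sqrt(C1 + y^2)
 v(y) = sqrt(C1 + y^2)


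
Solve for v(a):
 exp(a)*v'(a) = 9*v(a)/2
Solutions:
 v(a) = C1*exp(-9*exp(-a)/2)


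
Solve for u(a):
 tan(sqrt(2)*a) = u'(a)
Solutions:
 u(a) = C1 - sqrt(2)*log(cos(sqrt(2)*a))/2


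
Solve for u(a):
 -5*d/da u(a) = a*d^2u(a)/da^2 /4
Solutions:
 u(a) = C1 + C2/a^19


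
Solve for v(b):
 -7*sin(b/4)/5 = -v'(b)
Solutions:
 v(b) = C1 - 28*cos(b/4)/5


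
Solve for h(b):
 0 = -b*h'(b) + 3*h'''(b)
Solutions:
 h(b) = C1 + Integral(C2*airyai(3^(2/3)*b/3) + C3*airybi(3^(2/3)*b/3), b)


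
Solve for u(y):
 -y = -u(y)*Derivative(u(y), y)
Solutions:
 u(y) = -sqrt(C1 + y^2)
 u(y) = sqrt(C1 + y^2)


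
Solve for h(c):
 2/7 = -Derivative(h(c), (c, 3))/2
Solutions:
 h(c) = C1 + C2*c + C3*c^2 - 2*c^3/21


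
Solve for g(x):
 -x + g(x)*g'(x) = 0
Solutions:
 g(x) = -sqrt(C1 + x^2)
 g(x) = sqrt(C1 + x^2)


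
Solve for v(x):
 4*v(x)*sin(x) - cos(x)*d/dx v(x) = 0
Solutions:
 v(x) = C1/cos(x)^4


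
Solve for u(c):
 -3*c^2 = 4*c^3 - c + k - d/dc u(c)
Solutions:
 u(c) = C1 + c^4 + c^3 - c^2/2 + c*k


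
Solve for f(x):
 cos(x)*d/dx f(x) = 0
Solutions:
 f(x) = C1


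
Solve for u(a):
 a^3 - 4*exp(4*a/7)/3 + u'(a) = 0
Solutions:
 u(a) = C1 - a^4/4 + 7*exp(4*a/7)/3


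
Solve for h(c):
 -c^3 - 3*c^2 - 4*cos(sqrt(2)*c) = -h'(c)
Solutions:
 h(c) = C1 + c^4/4 + c^3 + 2*sqrt(2)*sin(sqrt(2)*c)


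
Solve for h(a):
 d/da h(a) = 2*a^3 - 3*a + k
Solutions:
 h(a) = C1 + a^4/2 - 3*a^2/2 + a*k


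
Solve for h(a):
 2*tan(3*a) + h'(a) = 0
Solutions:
 h(a) = C1 + 2*log(cos(3*a))/3


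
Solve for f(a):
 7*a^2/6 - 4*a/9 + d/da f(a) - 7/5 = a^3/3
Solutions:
 f(a) = C1 + a^4/12 - 7*a^3/18 + 2*a^2/9 + 7*a/5


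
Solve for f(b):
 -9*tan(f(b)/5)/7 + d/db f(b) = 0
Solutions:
 f(b) = -5*asin(C1*exp(9*b/35)) + 5*pi
 f(b) = 5*asin(C1*exp(9*b/35))


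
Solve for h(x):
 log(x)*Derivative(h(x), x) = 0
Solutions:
 h(x) = C1


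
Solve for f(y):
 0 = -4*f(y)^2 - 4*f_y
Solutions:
 f(y) = 1/(C1 + y)


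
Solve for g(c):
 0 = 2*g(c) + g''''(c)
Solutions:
 g(c) = (C1*sin(2^(3/4)*c/2) + C2*cos(2^(3/4)*c/2))*exp(-2^(3/4)*c/2) + (C3*sin(2^(3/4)*c/2) + C4*cos(2^(3/4)*c/2))*exp(2^(3/4)*c/2)


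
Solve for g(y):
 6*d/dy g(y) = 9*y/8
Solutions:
 g(y) = C1 + 3*y^2/32


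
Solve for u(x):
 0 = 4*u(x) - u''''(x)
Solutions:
 u(x) = C1*exp(-sqrt(2)*x) + C2*exp(sqrt(2)*x) + C3*sin(sqrt(2)*x) + C4*cos(sqrt(2)*x)


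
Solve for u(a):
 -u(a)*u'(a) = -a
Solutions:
 u(a) = -sqrt(C1 + a^2)
 u(a) = sqrt(C1 + a^2)


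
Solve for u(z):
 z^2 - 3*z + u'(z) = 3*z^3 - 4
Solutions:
 u(z) = C1 + 3*z^4/4 - z^3/3 + 3*z^2/2 - 4*z


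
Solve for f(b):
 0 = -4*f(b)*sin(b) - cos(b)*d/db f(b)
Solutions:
 f(b) = C1*cos(b)^4


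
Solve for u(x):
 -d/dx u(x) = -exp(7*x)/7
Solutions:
 u(x) = C1 + exp(7*x)/49


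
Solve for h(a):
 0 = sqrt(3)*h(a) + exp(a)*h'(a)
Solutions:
 h(a) = C1*exp(sqrt(3)*exp(-a))


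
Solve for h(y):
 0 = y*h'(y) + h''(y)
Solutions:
 h(y) = C1 + C2*erf(sqrt(2)*y/2)


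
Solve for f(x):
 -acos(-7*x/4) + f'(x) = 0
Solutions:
 f(x) = C1 + x*acos(-7*x/4) + sqrt(16 - 49*x^2)/7


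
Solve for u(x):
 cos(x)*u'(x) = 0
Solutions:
 u(x) = C1


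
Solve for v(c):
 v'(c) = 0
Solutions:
 v(c) = C1


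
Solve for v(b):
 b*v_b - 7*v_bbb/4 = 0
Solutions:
 v(b) = C1 + Integral(C2*airyai(14^(2/3)*b/7) + C3*airybi(14^(2/3)*b/7), b)


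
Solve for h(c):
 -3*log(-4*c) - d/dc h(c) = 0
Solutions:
 h(c) = C1 - 3*c*log(-c) + 3*c*(1 - 2*log(2))


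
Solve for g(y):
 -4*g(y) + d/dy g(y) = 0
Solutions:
 g(y) = C1*exp(4*y)


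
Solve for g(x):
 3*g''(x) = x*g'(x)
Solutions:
 g(x) = C1 + C2*erfi(sqrt(6)*x/6)


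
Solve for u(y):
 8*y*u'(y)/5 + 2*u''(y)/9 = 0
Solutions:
 u(y) = C1 + C2*erf(3*sqrt(10)*y/5)


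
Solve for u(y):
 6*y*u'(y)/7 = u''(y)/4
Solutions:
 u(y) = C1 + C2*erfi(2*sqrt(21)*y/7)


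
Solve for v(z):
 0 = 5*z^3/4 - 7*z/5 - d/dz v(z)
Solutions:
 v(z) = C1 + 5*z^4/16 - 7*z^2/10


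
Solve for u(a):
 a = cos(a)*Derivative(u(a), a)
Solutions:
 u(a) = C1 + Integral(a/cos(a), a)


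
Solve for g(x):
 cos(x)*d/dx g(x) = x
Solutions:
 g(x) = C1 + Integral(x/cos(x), x)


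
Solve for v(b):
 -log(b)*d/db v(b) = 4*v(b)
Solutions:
 v(b) = C1*exp(-4*li(b))


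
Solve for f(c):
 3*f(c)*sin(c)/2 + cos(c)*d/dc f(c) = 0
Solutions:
 f(c) = C1*cos(c)^(3/2)


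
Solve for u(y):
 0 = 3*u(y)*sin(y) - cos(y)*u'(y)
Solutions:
 u(y) = C1/cos(y)^3


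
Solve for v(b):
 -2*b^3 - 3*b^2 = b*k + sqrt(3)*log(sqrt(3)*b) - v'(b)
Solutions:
 v(b) = C1 + b^4/2 + b^3 + b^2*k/2 + sqrt(3)*b*log(b) - sqrt(3)*b + sqrt(3)*b*log(3)/2


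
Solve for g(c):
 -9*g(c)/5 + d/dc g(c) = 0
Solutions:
 g(c) = C1*exp(9*c/5)


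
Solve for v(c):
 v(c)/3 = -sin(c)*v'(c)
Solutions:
 v(c) = C1*(cos(c) + 1)^(1/6)/(cos(c) - 1)^(1/6)


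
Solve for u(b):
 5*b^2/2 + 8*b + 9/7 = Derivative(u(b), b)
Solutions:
 u(b) = C1 + 5*b^3/6 + 4*b^2 + 9*b/7


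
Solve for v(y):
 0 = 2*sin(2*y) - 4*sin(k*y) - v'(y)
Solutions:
 v(y) = C1 - cos(2*y) + 4*cos(k*y)/k


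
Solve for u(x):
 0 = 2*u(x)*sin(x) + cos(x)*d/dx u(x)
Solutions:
 u(x) = C1*cos(x)^2


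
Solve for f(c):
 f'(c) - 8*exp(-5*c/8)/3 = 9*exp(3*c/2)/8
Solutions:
 f(c) = C1 + 3*exp(3*c/2)/4 - 64*exp(-5*c/8)/15


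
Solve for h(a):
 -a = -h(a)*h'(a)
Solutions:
 h(a) = -sqrt(C1 + a^2)
 h(a) = sqrt(C1 + a^2)


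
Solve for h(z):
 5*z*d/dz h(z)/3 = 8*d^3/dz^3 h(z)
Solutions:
 h(z) = C1 + Integral(C2*airyai(3^(2/3)*5^(1/3)*z/6) + C3*airybi(3^(2/3)*5^(1/3)*z/6), z)


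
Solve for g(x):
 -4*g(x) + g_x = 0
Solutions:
 g(x) = C1*exp(4*x)


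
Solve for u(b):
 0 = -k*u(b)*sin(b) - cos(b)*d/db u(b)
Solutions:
 u(b) = C1*exp(k*log(cos(b)))


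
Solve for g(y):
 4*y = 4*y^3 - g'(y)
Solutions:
 g(y) = C1 + y^4 - 2*y^2


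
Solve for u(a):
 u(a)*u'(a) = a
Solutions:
 u(a) = -sqrt(C1 + a^2)
 u(a) = sqrt(C1 + a^2)


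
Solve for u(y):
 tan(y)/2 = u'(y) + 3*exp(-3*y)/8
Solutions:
 u(y) = C1 + log(tan(y)^2 + 1)/4 + exp(-3*y)/8


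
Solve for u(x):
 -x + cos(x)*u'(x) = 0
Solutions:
 u(x) = C1 + Integral(x/cos(x), x)


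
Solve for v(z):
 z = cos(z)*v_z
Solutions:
 v(z) = C1 + Integral(z/cos(z), z)


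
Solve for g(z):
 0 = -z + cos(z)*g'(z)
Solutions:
 g(z) = C1 + Integral(z/cos(z), z)


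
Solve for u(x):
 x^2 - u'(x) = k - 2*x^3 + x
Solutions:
 u(x) = C1 - k*x + x^4/2 + x^3/3 - x^2/2


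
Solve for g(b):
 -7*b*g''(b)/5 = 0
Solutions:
 g(b) = C1 + C2*b


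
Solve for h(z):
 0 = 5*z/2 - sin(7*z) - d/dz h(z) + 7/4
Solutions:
 h(z) = C1 + 5*z^2/4 + 7*z/4 + cos(7*z)/7


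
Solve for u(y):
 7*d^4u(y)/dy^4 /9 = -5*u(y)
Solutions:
 u(y) = (C1*sin(5^(1/4)*sqrt(6)*7^(3/4)*y/14) + C2*cos(5^(1/4)*sqrt(6)*7^(3/4)*y/14))*exp(-5^(1/4)*sqrt(6)*7^(3/4)*y/14) + (C3*sin(5^(1/4)*sqrt(6)*7^(3/4)*y/14) + C4*cos(5^(1/4)*sqrt(6)*7^(3/4)*y/14))*exp(5^(1/4)*sqrt(6)*7^(3/4)*y/14)


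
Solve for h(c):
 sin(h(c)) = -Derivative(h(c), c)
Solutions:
 h(c) = -acos((-C1 - exp(2*c))/(C1 - exp(2*c))) + 2*pi
 h(c) = acos((-C1 - exp(2*c))/(C1 - exp(2*c)))


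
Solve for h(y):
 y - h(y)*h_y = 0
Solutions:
 h(y) = -sqrt(C1 + y^2)
 h(y) = sqrt(C1 + y^2)


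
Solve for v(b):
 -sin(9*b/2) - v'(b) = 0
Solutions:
 v(b) = C1 + 2*cos(9*b/2)/9


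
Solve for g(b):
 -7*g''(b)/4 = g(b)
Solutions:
 g(b) = C1*sin(2*sqrt(7)*b/7) + C2*cos(2*sqrt(7)*b/7)


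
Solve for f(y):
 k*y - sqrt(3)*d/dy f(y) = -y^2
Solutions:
 f(y) = C1 + sqrt(3)*k*y^2/6 + sqrt(3)*y^3/9


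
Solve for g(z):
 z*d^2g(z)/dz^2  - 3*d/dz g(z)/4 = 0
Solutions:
 g(z) = C1 + C2*z^(7/4)


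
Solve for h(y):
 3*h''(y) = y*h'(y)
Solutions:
 h(y) = C1 + C2*erfi(sqrt(6)*y/6)


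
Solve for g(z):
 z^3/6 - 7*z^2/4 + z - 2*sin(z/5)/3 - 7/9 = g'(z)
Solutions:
 g(z) = C1 + z^4/24 - 7*z^3/12 + z^2/2 - 7*z/9 + 10*cos(z/5)/3


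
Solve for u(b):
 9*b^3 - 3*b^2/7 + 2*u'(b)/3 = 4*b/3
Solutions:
 u(b) = C1 - 27*b^4/8 + 3*b^3/14 + b^2


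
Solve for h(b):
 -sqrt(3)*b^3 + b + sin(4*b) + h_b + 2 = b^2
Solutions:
 h(b) = C1 + sqrt(3)*b^4/4 + b^3/3 - b^2/2 - 2*b + cos(4*b)/4


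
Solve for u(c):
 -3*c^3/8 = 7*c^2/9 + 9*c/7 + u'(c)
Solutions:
 u(c) = C1 - 3*c^4/32 - 7*c^3/27 - 9*c^2/14


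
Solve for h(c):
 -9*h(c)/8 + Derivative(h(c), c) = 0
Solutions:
 h(c) = C1*exp(9*c/8)
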